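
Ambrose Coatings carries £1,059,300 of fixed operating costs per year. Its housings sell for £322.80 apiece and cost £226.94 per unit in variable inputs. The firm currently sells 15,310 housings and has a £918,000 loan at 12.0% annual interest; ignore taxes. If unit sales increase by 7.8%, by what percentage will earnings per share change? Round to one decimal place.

Total contribution margin = 15,310 × £95.86 = £1,467,616.60.
Subtracting fixed costs: EBIT = £1,467,616.60 − £1,059,300 = £408,316.60.
After interest of £110,160.00, pre-tax earnings = £298,156.60.
Degree of combined leverage = contribution ÷ (EBIT − I) = £1,467,616.60 ÷ £298,156.60 = 4.9223.
EPS therefore changes by 4.9223 × (+7.8%) = +38.4%.

+38.4%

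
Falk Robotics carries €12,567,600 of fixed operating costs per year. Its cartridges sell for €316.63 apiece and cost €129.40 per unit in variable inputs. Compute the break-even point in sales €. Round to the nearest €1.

€21,253,427

CM per unit = €316.63 − €129.40 = €187.23; CM ratio = €187.23 / €316.63 = 0.5913.
Break-even sales = FC ÷ CM ratio = €12,567,600 × €316.63 / €187.23 = €21,253,427.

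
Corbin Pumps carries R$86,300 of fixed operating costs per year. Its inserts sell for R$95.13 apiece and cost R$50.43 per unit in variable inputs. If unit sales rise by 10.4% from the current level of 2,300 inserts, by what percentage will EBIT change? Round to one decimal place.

At 2,300 units, contribution = 2,300 × R$44.70 = R$102,810.00.
Operating income = contribution − fixed costs = R$102,810.00 − R$86,300 = R$16,510.00.
Degree of operating leverage = R$102,810.00 / R$16,510.00 = 6.2271.
So EBIT moves 6.2271 × (+10.4%) = +64.8%.

+64.8%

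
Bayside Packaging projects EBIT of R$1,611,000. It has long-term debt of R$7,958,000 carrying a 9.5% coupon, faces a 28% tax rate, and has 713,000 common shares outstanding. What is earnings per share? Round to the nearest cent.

R$0.86

Interest = R$756,010.00, so EBT = R$1,611,000 − R$756,010.00 = R$854,990.00.
After tax at 28%: net income = R$854,990.00 × 0.72 = R$615,592.80.
Per share: R$615,592.80 / 713,000 shares = R$0.86.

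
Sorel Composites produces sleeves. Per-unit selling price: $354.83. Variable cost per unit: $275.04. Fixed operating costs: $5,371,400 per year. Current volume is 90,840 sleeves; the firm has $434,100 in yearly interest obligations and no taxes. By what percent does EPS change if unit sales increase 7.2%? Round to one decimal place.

+36.2%

At 90,840 units, contribution = 90,840 × $79.79 = $7,248,123.60.
Subtracting fixed costs: EBIT = $7,248,123.60 − $5,371,400 = $1,876,723.60.
After interest of $434,100.00, pre-tax earnings = $1,442,623.60.
Degree of combined leverage = contribution ÷ (EBIT − I) = $7,248,123.60 ÷ $1,442,623.60 = 5.0243.
%ΔEPS = DCL × %ΔSales = 5.0243 × +7.2% = +36.2%.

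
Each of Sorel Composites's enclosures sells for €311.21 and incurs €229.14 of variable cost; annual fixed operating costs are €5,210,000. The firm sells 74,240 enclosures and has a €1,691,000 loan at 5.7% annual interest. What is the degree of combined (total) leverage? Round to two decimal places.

7.75

Total contribution margin = 74,240 × €82.07 = €6,092,876.80.
Operating income = contribution − fixed costs = €6,092,876.80 − €5,210,000 = €882,876.80. Interest = €96,387.00, so EBIT − I = €786,489.80.
DCL = contribution ÷ (EBIT − I) = €6,092,876.80 ÷ €786,489.80 = 7.7469.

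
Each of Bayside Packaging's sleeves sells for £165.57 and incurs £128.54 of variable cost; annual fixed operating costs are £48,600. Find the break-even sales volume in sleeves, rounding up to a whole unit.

1,313 sleeves

Unit CM = price − variable cost = £165.57 − £128.54 = £37.03.
Break-even Q = £48,600 / £37.03 = 1,312.45 → 1,313 sleeves.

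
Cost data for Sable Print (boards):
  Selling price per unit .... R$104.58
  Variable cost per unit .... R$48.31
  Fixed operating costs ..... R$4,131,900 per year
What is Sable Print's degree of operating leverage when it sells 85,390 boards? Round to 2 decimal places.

7.14

Contribution at this volume is 85,390 × R$56.27 = R$4,804,895.30.
Operating income = contribution − fixed costs = R$4,804,895.30 − R$4,131,900 = R$672,995.30.
So DOL = total CM / EBIT = R$4,804,895.30 / R$672,995.30 = 7.1396.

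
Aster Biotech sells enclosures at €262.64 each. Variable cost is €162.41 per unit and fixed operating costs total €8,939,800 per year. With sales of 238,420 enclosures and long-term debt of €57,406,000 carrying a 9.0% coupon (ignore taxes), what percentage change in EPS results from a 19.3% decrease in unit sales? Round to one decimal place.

-47.1%

Total contribution margin = 238,420 × €100.23 = €23,896,836.60.
EBIT = €23,896,836.60 − €8,939,800 = €14,957,036.60.
Interest = €5,166,540.00, so EBIT − I = €9,790,496.60.
DCL = total CM / (EBIT − I) = €23,896,836.60 / €9,790,496.60 = 2.4408.
EPS therefore changes by 2.4408 × (-19.3%) = -47.1%.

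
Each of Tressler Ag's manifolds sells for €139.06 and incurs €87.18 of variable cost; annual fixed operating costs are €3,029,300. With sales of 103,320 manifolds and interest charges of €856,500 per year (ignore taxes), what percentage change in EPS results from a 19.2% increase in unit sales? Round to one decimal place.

Total contribution margin = 103,320 × €51.88 = €5,360,241.60.
Operating income = contribution − fixed costs = €5,360,241.60 − €3,029,300 = €2,330,941.60.
Interest = €856,500.00, so EBIT − I = €1,474,441.60.
DCL = total CM / (EBIT − I) = €5,360,241.60 / €1,474,441.60 = 3.6354.
EPS therefore changes by 3.6354 × (+19.2%) = +69.8%.

+69.8%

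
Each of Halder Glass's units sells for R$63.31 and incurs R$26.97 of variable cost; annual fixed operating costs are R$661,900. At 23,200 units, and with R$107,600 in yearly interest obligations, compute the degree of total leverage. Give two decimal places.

At 23,200 units, contribution = 23,200 × R$36.34 = R$843,088.00.
Subtracting fixed costs: EBIT = R$843,088.00 − R$661,900 = R$181,188.00. Interest = R$107,600.00.
DOL = R$843,088.00 ÷ R$181,188.00 = 4.6531; DFL = R$181,188.00 ÷ R$73,588.00 = 2.4622.
Combined leverage = 4.6531 × 2.4622 = 11.4569.

11.46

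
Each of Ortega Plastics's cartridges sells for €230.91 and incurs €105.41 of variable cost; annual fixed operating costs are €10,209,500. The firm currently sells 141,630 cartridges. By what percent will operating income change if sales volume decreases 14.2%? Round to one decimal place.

Total contribution margin = 141,630 × €125.50 = €17,774,565.00.
Operating income = contribution − fixed costs = €17,774,565.00 − €10,209,500 = €7,565,065.00.
So DOL = total CM / EBIT = €17,774,565.00 / €7,565,065.00 = 2.3496.
%ΔEBIT = DOL × %ΔSales = 2.3496 × -14.2% = -33.4%.

-33.4%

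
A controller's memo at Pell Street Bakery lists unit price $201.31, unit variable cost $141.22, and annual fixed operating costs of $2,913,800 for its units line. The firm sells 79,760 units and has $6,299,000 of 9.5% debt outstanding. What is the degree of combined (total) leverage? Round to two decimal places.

At 79,760 units, contribution = 79,760 × $60.09 = $4,792,778.40.
Subtracting fixed costs: EBIT = $4,792,778.40 − $2,913,800 = $1,878,978.40. Interest = $598,405.00, so EBIT − I = $1,280,573.40.
Degree of total leverage = total CM / (EBIT − interest) = $4,792,778.40 / $1,280,573.40 = 3.7427.

3.74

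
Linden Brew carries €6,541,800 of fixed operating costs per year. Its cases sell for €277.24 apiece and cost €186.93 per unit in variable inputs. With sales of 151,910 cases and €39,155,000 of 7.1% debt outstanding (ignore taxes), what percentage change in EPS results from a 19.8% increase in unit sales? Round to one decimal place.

+61.8%

At 151,910 units, contribution = 151,910 × €90.31 = €13,718,992.10.
Operating income = contribution − fixed costs = €13,718,992.10 − €6,541,800 = €7,177,192.10.
Interest = €2,780,005.00, so EBIT − I = €4,397,187.10.
DCL = total CM / (EBIT − I) = €13,718,992.10 / €4,397,187.10 = 3.1199.
EPS therefore changes by 3.1199 × (+19.8%) = +61.8%.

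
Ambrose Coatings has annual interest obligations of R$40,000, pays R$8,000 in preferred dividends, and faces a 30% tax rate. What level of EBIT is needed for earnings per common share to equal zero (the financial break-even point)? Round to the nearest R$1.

R$51,429

Grossing the preferred dividend up to pre-tax terms: R$8,000 / (1 − 0.30) = R$11,428.57.
EPS = 0 when EBIT covers interest plus the pre-tax preferred burden: R$40,000 + R$11,428.57 = R$51,428.57.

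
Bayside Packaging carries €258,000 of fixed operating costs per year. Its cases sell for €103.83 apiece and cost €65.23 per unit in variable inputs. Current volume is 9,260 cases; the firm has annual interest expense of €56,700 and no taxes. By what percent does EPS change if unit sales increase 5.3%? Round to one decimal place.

+44.3%

Contribution at this volume is 9,260 × €38.60 = €357,436.00.
Operating income = contribution − fixed costs = €357,436.00 − €258,000 = €99,436.00.
After interest of €56,700.00, pre-tax earnings = €42,736.00.
Degree of combined leverage = contribution ÷ (EBIT − I) = €357,436.00 ÷ €42,736.00 = 8.3638.
%ΔEPS = DCL × %ΔSales = 8.3638 × +5.3% = +44.3%.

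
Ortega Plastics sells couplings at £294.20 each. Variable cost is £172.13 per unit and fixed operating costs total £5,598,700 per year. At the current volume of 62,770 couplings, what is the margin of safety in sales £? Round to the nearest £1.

Unit CM = price − variable cost = £294.20 − £172.13 = £122.07. Break-even units = £5,598,700 ÷ £122.07 = 45,864.67; break-even revenue = 45,864.67 × £294.20 = £13,493,385.27.
Current sales = 62,770 × £294.20 = £18,466,934.00.
Margin of safety = £18,466,934.00 − £13,493,385.27 = £4,973,549.

£4,973,549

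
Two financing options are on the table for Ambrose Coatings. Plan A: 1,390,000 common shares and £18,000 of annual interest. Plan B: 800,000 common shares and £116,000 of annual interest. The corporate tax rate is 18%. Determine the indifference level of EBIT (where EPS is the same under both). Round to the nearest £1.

At indifference, (EBIT − 18,000)(1 − t)/1,390,000 = (EBIT − 116,000)(1 − t)/800,000.
Cancelling (1 − t) and cross-multiplying: 800,000·(EBIT − 18,000) = 1,390,000·(EBIT − 116,000).
Solving, EBIT = (116,000·1,390,000 − 18,000·800,000) / (1,390,000 − 800,000) = 146,840,000,000 / 590,000 = 248,881.36.

£248,881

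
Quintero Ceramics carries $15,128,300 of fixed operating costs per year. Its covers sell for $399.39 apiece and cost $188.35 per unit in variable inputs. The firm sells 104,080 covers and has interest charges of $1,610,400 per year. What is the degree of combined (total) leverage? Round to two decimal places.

4.20

Total contribution margin = 104,080 × $211.04 = $21,965,043.20.
Operating income = contribution − fixed costs = $21,965,043.20 − $15,128,300 = $6,836,743.20. Interest = $1,610,400.00, so EBIT − I = $5,226,343.20.
DCL = contribution ÷ (EBIT − I) = $21,965,043.20 ÷ $5,226,343.20 = 4.2028.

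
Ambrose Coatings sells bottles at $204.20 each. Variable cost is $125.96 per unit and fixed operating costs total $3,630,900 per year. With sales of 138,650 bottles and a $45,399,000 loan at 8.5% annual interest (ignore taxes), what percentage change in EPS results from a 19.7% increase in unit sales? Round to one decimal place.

+63.6%

At 138,650 units, contribution = 138,650 × $78.24 = $10,847,976.00.
EBIT = $10,847,976.00 − $3,630,900 = $7,217,076.00.
After interest of $3,858,915.00, pre-tax earnings = $3,358,161.00.
Degree of combined leverage = contribution ÷ (EBIT − I) = $10,847,976.00 ÷ $3,358,161.00 = 3.2303.
%ΔEPS = DCL × %ΔSales = 3.2303 × +19.7% = +63.6%.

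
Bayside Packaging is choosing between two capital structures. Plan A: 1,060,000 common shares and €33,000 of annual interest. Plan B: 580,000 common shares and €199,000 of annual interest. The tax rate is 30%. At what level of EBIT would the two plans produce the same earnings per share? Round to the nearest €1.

€399,583

Set EPS_A = EPS_B: (EBIT − €33,000)(1 − 0.30) ÷ 1,060,000 = (EBIT − €199,000)(1 − 0.30) ÷ 580,000.
Cancelling (1 − t) and cross-multiplying: 580,000·(EBIT − 33,000) = 1,060,000·(EBIT − 199,000).
EBIT × (1,060,000 − 580,000) = 199,000 × 1,060,000 − 33,000 × 580,000 = 191,800,000,000, so EBIT = 191,800,000,000 ÷ 480,000 = 399,583.33.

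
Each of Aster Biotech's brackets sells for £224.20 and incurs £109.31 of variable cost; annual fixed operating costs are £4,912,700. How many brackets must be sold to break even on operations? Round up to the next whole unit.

42,761 brackets

Each unit contributes £224.20 − £109.31 = £114.89.
Break-even Q = £4,912,700 / £114.89 = 42,760.03 → 42,761 brackets.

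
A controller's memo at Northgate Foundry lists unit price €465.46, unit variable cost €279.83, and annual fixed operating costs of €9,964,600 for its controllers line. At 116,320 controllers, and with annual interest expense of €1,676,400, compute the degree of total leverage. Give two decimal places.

Contribution at this volume is 116,320 × €185.63 = €21,592,481.60.
Operating income = contribution − fixed costs = €21,592,481.60 − €9,964,600 = €11,627,881.60. Interest = €1,676,400.00.
DOL = €21,592,481.60 ÷ €11,627,881.60 = 1.8570; DFL = €11,627,881.60 ÷ €9,951,481.60 = 1.1685.
DCL = DOL × DFL = 1.8570 × 1.1685 = 2.1699.

2.17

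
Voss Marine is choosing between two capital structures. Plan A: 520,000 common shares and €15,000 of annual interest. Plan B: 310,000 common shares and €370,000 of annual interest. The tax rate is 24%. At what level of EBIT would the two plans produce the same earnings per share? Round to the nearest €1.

€894,048

Set EPS_A = EPS_B: (EBIT − €15,000)(1 − 0.24) ÷ 520,000 = (EBIT − €370,000)(1 − 0.24) ÷ 310,000.
Cancelling (1 − t) and cross-multiplying: 310,000·(EBIT − 15,000) = 520,000·(EBIT − 370,000).
EBIT × (520,000 − 310,000) = 370,000 × 520,000 − 15,000 × 310,000 = 187,750,000,000, so EBIT = 187,750,000,000 ÷ 210,000 = 894,047.62.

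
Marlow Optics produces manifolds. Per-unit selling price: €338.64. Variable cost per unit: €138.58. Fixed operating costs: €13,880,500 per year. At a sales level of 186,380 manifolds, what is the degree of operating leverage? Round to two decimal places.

Contribution at this volume is 186,380 × €200.06 = €37,287,182.80.
EBIT = €37,287,182.80 − €13,880,500 = €23,406,682.80.
Degree of operating leverage = €37,287,182.80 / €23,406,682.80 = 1.5930.

1.59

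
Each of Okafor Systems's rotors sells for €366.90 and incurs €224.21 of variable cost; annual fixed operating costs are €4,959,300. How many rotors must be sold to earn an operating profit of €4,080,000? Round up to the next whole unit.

63,350 rotors

Unit CM = price − variable cost = €366.90 − €224.21 = €142.69.
Required volume = (fixed costs + target profit) ÷ CM = (€4,959,300 + €4,080,000) ÷ €142.69 = 63,349.22, so 63,350 rotors.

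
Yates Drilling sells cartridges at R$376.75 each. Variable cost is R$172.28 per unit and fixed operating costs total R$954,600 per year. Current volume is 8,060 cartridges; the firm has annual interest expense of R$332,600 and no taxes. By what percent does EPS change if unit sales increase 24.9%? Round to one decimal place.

At 8,060 units, contribution = 8,060 × R$204.47 = R$1,648,028.20.
Operating income = contribution − fixed costs = R$1,648,028.20 − R$954,600 = R$693,428.20.
Interest = R$332,600.00, so EBIT − I = R$360,828.20.
DCL = total CM / (EBIT − I) = R$1,648,028.20 / R$360,828.20 = 4.5673.
EPS therefore changes by 4.5673 × (+24.9%) = +113.7%.

+113.7%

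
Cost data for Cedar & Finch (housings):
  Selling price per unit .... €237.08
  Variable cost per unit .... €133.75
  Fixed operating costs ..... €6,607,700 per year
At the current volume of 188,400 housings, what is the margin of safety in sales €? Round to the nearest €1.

€29,505,188

Unit CM = price − variable cost = €237.08 − €133.75 = €103.33. Break-even units = €6,607,700 ÷ €103.33 = 63,947.55; break-even revenue = 63,947.55 × €237.08 = €15,160,684.37.
Current sales = 188,400 × €237.08 = €44,665,872.00.
Margin of safety = €44,665,872.00 − €15,160,684.37 = €29,505,188.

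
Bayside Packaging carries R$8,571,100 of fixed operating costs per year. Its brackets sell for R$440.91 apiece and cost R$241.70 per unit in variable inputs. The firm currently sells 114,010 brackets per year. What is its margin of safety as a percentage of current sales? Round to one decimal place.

Contribution margin per unit = R$440.91 − R$241.70 = R$199.21. Break-even units = R$8,571,100 ÷ R$199.21 = 43,025.45; break-even revenue = 43,025.45 × R$440.91 = R$18,970,351.39.
Actual sales revenue = 114,010 × R$440.91 = R$50,268,149.10.
Margin of safety = (R$50,268,149.10 − R$18,970,351.39) ÷ R$50,268,149.10 = 62.3%.

62.3%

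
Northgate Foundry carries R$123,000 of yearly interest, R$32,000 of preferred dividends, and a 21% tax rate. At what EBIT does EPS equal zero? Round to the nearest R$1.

R$163,506

Grossing the preferred dividend up to pre-tax terms: R$32,000 / (1 − 0.21) = R$40,506.33.
Financial break-even EBIT = interest + D_p ÷ (1 − t) = R$123,000 + R$40,506.33 = R$163,506.33.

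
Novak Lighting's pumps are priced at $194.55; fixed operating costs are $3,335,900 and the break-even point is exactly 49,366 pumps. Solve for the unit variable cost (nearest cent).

Contribution per unit must be FC / Q = $3,335,900 / 49,366 = $67.5748.
Variable cost per unit = $194.55 − $67.5748 = $126.98.

$126.98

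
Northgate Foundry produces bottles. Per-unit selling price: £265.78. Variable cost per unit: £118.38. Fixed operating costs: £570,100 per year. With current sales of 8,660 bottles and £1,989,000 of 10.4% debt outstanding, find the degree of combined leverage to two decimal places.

Total contribution margin = 8,660 × £147.40 = £1,276,484.00.
EBIT = £1,276,484.00 − £570,100 = £706,384.00. Interest = £206,856.00, so EBIT − I = £499,528.00.
DCL = contribution ÷ (EBIT − I) = £1,276,484.00 ÷ £499,528.00 = 2.5554.

2.56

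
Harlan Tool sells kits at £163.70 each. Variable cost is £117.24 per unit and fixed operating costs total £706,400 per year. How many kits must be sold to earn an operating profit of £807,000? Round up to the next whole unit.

32,575 kits

Contribution margin per unit = £163.70 − £117.24 = £46.46.
Units = (FC + target) / CM = (£706,400 + £807,000) / £46.46 = 32,574.26, so 32,575 kits.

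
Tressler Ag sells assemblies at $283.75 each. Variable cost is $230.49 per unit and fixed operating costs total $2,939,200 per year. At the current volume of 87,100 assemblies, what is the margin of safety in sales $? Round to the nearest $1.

Unit CM = price − variable cost = $283.75 − $230.49 = $53.26. Break-even units = $2,939,200 ÷ $53.26 = 55,185.88; break-even revenue = 55,185.88 × $283.75 = $15,658,993.62.
Current sales = 87,100 × $283.75 = $24,714,625.00.
Margin of safety = $24,714,625.00 − $15,658,993.62 = $9,055,631.

$9,055,631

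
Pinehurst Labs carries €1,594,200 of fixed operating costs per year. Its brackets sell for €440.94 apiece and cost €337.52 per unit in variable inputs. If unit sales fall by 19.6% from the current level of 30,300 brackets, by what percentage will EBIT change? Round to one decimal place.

Total contribution margin = 30,300 × €103.42 = €3,133,626.00.
EBIT = €3,133,626.00 − €1,594,200 = €1,539,426.00.
Degree of operating leverage = €3,133,626.00 / €1,539,426.00 = 2.0356.
%ΔEBIT = DOL × %ΔSales = 2.0356 × -19.6% = -39.9%.

-39.9%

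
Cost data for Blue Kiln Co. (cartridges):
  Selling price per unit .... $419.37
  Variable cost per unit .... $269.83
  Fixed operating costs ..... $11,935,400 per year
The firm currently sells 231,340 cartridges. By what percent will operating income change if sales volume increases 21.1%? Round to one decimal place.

At 231,340 units, contribution = 231,340 × $149.54 = $34,594,583.60.
Operating income = contribution − fixed costs = $34,594,583.60 − $11,935,400 = $22,659,183.60.
DOL = contribution ÷ EBIT = $34,594,583.60 ÷ $22,659,183.60 = 1.5267.
Operating income changes by 1.5267 × +21.1% = +32.2%.

+32.2%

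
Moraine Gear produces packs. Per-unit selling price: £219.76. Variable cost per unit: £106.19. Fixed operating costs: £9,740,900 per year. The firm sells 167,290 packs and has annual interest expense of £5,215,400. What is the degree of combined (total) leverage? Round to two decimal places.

Total contribution margin = 167,290 × £113.57 = £18,999,125.30.
Subtracting fixed costs: EBIT = £18,999,125.30 − £9,740,900 = £9,258,225.30. Interest = £5,215,400.00, so EBIT − I = £4,042,825.30.
Degree of total leverage = total CM / (EBIT − interest) = £18,999,125.30 / £4,042,825.30 = 4.6995.

4.70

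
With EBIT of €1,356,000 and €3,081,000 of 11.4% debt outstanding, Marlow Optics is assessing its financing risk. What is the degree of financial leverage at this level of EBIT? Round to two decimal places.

Interest = €351,234.00.
DFL = EBIT ÷ (EBIT − I) = €1,356,000 ÷ (€1,356,000 − €351,234.00) = €1,356,000 ÷ €1,004,766.00 = 1.3496.

1.35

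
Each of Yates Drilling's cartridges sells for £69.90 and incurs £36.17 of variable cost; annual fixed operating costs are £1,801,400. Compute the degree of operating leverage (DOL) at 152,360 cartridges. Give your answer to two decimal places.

At 152,360 units, contribution = 152,360 × £33.73 = £5,139,102.80.
Subtracting fixed costs: EBIT = £5,139,102.80 − £1,801,400 = £3,337,702.80.
DOL = contribution ÷ EBIT = £5,139,102.80 ÷ £3,337,702.80 = 1.5397.

1.54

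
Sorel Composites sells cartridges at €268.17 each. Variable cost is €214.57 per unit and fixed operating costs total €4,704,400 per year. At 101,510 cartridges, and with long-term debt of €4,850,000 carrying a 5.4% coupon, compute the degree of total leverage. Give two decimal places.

At 101,510 units, contribution = 101,510 × €53.60 = €5,440,936.00.
Subtracting fixed costs: EBIT = €5,440,936.00 − €4,704,400 = €736,536.00. Interest = €261,900.00, so EBIT − I = €474,636.00.
DCL = contribution ÷ (EBIT − I) = €5,440,936.00 ÷ €474,636.00 = 11.4634.

11.46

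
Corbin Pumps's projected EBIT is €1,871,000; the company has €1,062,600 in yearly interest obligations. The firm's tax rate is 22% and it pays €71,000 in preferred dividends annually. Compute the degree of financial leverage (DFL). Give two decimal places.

Interest = €1,062,600.00.
Preferred dividends grossed up pre-tax: €71,000 / (1 − 0.22) = €91,025.64.
DFL = EBIT ÷ [EBIT − I − D_p/(1−t)] = €1,871,000 ÷ [€1,871,000 − €1,062,600.00 − €91,025.64] = €1,871,000 ÷ €717,374.36 = 2.6081.

2.61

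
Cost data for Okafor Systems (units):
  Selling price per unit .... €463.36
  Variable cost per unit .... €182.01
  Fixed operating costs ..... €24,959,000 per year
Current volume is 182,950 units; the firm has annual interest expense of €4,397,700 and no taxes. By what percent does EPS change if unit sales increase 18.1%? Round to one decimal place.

Contribution at this volume is 182,950 × €281.35 = €51,472,982.50.
Operating income = contribution − fixed costs = €51,472,982.50 − €24,959,000 = €26,513,982.50.
Interest = €4,397,700.00, so EBIT − I = €22,116,282.50.
DCL = total CM / (EBIT − I) = €51,472,982.50 / €22,116,282.50 = 2.3274.
EPS therefore changes by 2.3274 × (+18.1%) = +42.1%.

+42.1%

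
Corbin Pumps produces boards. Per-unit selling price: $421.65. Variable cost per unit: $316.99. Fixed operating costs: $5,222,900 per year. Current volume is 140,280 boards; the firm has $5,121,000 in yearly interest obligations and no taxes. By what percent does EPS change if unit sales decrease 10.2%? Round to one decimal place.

Total contribution margin = 140,280 × $104.66 = $14,681,704.80.
Operating income = contribution − fixed costs = $14,681,704.80 − $5,222,900 = $9,458,804.80.
Interest = $5,121,000.00, so EBIT − I = $4,337,804.80.
Degree of combined leverage = contribution ÷ (EBIT − I) = $14,681,704.80 ÷ $4,337,804.80 = 3.3846.
EPS therefore changes by 3.3846 × (-10.2%) = -34.5%.

-34.5%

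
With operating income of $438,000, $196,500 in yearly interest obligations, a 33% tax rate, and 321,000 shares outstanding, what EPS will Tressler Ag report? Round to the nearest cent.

Pre-tax income = $438,000 − $196,500.00 = $241,500.00.
After tax at 33%: net income = $241,500.00 × 0.67 = $161,805.00.
EPS = $161,805.00 ÷ 321,000 = $0.50.

$0.50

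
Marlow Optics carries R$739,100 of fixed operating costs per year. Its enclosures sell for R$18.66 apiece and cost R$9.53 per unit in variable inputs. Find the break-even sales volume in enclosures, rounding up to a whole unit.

80,953 enclosures

Unit CM = price − variable cost = R$18.66 − R$9.53 = R$9.13.
Units to break even: R$739,100 ÷ R$9.13 = 80,952.90, rounded up to 80,953.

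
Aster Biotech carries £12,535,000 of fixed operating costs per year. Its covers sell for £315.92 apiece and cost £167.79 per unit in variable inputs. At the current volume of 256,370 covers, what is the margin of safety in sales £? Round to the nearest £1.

£54,258,749

Unit CM = price − variable cost = £315.92 − £167.79 = £148.13. Break-even units = £12,535,000 ÷ £148.13 = 84,621.62; break-even revenue = 84,621.62 × £315.92 = £26,733,660.97.
Actual sales revenue = 256,370 × £315.92 = £80,992,410.40.
Margin of safety = £80,992,410.40 − £26,733,660.97 = £54,258,749.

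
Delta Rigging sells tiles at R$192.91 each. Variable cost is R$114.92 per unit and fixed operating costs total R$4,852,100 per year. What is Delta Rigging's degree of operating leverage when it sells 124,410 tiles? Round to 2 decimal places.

2.00

Contribution at this volume is 124,410 × R$77.99 = R$9,702,735.90.
Operating income = contribution − fixed costs = R$9,702,735.90 − R$4,852,100 = R$4,850,635.90.
DOL = contribution ÷ EBIT = R$9,702,735.90 ÷ R$4,850,635.90 = 2.0003.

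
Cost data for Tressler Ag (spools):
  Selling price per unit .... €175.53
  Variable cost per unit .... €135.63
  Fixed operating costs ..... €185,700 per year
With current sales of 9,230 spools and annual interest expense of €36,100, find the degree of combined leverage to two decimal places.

2.51

Total contribution margin = 9,230 × €39.90 = €368,277.00.
EBIT = €368,277.00 − €185,700 = €182,577.00. Interest = €36,100.00, so EBIT − I = €146,477.00.
Degree of total leverage = total CM / (EBIT − interest) = €368,277.00 / €146,477.00 = 2.5142.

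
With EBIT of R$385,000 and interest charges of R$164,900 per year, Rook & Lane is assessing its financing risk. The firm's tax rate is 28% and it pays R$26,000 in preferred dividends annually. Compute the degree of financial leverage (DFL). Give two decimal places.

Interest = R$164,900.00.
Preferred dividends grossed up pre-tax: R$26,000 / (1 − 0.28) = R$36,111.11.
DFL = EBIT ÷ [EBIT − I − D_p/(1−t)] = R$385,000 ÷ [R$385,000 − R$164,900.00 − R$36,111.11] = R$385,000 ÷ R$183,988.89 = 2.0925.

2.09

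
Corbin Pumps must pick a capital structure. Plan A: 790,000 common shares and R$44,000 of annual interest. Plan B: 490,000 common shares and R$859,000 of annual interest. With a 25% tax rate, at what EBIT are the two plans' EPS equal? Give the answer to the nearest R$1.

Set EPS_A = EPS_B: (EBIT − R$44,000)(1 − 0.25) ÷ 790,000 = (EBIT − R$859,000)(1 − 0.25) ÷ 490,000.
Cancelling (1 − t) and cross-multiplying: 490,000·(EBIT − 44,000) = 790,000·(EBIT − 859,000).
EBIT × (790,000 − 490,000) = 859,000 × 790,000 − 44,000 × 490,000 = 657,050,000,000, so EBIT = 657,050,000,000 ÷ 300,000 = 2,190,166.67.

R$2,190,167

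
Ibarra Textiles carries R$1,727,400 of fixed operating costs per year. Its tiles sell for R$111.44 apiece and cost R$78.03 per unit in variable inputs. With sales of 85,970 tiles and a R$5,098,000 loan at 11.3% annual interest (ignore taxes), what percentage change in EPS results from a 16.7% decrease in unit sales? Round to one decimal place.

-84.3%

At 85,970 units, contribution = 85,970 × R$33.41 = R$2,872,257.70.
Subtracting fixed costs: EBIT = R$2,872,257.70 − R$1,727,400 = R$1,144,857.70.
Interest = R$576,074.00, so EBIT − I = R$568,783.70.
DCL = total CM / (EBIT − I) = R$2,872,257.70 / R$568,783.70 = 5.0498.
EPS therefore changes by 5.0498 × (-16.7%) = -84.3%.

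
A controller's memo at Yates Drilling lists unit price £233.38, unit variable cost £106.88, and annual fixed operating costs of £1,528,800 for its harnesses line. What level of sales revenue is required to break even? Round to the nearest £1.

£2,820,485

CM per unit = £233.38 − £106.88 = £126.50; CM ratio = £126.50 / £233.38 = 0.5420.
Break-even sales = FC ÷ CM ratio = £1,528,800 × £233.38 / £126.50 = £2,820,485.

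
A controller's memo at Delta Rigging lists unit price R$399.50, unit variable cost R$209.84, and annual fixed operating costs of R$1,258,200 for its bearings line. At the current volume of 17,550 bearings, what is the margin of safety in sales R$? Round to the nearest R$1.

Unit CM = price − variable cost = R$399.50 − R$209.84 = R$189.66. Break-even units = R$1,258,200 ÷ R$189.66 = 6,633.98; break-even revenue = 6,633.98 × R$399.50 = R$2,650,273.65.
Actual sales revenue = 17,550 × R$399.50 = R$7,011,225.00.
Margin of safety = R$7,011,225.00 − R$2,650,273.65 = R$4,360,951.

R$4,360,951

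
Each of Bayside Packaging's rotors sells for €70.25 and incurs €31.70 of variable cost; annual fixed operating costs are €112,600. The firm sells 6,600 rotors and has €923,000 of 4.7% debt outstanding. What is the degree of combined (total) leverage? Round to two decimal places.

2.58

Contribution at this volume is 6,600 × €38.55 = €254,430.00.
Subtracting fixed costs: EBIT = €254,430.00 − €112,600 = €141,830.00. Interest = €43,381.00, so EBIT − I = €98,449.00.
DCL = contribution ÷ (EBIT − I) = €254,430.00 ÷ €98,449.00 = 2.5844.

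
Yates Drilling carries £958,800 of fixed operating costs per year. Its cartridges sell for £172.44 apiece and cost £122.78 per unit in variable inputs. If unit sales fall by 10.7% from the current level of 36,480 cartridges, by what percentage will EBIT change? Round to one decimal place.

Total contribution margin = 36,480 × £49.66 = £1,811,596.80.
Subtracting fixed costs: EBIT = £1,811,596.80 − £958,800 = £852,796.80.
So DOL = total CM / EBIT = £1,811,596.80 / £852,796.80 = 2.1243.
Operating income changes by 2.1243 × -10.7% = -22.7%.

-22.7%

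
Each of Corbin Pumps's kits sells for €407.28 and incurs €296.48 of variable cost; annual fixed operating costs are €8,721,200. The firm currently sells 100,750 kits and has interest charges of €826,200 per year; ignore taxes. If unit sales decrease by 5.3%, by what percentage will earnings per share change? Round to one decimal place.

Contribution at this volume is 100,750 × €110.80 = €11,163,100.00.
Subtracting fixed costs: EBIT = €11,163,100.00 − €8,721,200 = €2,441,900.00.
After interest of €826,200.00, pre-tax earnings = €1,615,700.00.
Degree of combined leverage = contribution ÷ (EBIT − I) = €11,163,100.00 ÷ €1,615,700.00 = 6.9091.
EPS therefore changes by 6.9091 × (-5.3%) = -36.6%.

-36.6%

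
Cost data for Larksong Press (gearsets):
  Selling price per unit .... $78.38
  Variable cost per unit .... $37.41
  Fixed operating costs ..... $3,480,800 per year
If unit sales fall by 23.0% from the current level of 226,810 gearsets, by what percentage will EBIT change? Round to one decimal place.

-36.8%

At 226,810 units, contribution = 226,810 × $40.97 = $9,292,405.70.
EBIT = $9,292,405.70 − $3,480,800 = $5,811,605.70.
DOL = contribution ÷ EBIT = $9,292,405.70 ÷ $5,811,605.70 = 1.5989.
%ΔEBIT = DOL × %ΔSales = 1.5989 × -23.0% = -36.8%.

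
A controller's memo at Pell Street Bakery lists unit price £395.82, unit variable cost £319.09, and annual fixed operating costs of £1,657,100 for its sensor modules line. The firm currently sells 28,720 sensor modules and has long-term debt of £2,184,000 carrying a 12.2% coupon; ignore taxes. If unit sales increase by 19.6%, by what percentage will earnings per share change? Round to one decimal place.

+154.2%

At 28,720 units, contribution = 28,720 × £76.73 = £2,203,685.60.
Subtracting fixed costs: EBIT = £2,203,685.60 − £1,657,100 = £546,585.60.
Interest = £266,448.00, so EBIT − I = £280,137.60.
DCL = total CM / (EBIT − I) = £2,203,685.60 / £280,137.60 = 7.8664.
%ΔEPS = DCL × %ΔSales = 7.8664 × +19.6% = +154.2%.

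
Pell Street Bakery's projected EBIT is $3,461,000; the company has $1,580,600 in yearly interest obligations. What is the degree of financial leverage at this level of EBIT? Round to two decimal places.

1.84

Interest = $1,580,600.00.
Degree of financial leverage = EBIT / (EBIT − interest) = $3,461,000 / $1,880,400.00 = 1.8406.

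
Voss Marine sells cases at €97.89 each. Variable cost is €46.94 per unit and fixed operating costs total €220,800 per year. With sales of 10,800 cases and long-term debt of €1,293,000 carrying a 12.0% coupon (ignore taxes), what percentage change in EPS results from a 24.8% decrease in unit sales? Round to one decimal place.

-78.3%

At 10,800 units, contribution = 10,800 × €50.95 = €550,260.00.
Subtracting fixed costs: EBIT = €550,260.00 − €220,800 = €329,460.00.
After interest of €155,160.00, pre-tax earnings = €174,300.00.
Degree of combined leverage = contribution ÷ (EBIT − I) = €550,260.00 ÷ €174,300.00 = 3.1570.
EPS therefore changes by 3.1570 × (-24.8%) = -78.3%.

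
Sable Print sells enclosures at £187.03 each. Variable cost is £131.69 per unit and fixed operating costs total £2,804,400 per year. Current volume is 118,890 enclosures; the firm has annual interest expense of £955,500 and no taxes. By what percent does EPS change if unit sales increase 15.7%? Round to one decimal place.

Contribution at this volume is 118,890 × £55.34 = £6,579,372.60.
Operating income = contribution − fixed costs = £6,579,372.60 − £2,804,400 = £3,774,972.60.
Interest = £955,500.00, so EBIT − I = £2,819,472.60.
DCL = total CM / (EBIT − I) = £6,579,372.60 / £2,819,472.60 = 2.3335.
EPS therefore changes by 2.3335 × (+15.7%) = +36.6%.

+36.6%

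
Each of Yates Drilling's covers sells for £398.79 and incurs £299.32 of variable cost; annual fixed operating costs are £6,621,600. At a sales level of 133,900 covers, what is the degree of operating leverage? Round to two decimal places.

At 133,900 units, contribution = 133,900 × £99.47 = £13,319,033.00.
Subtracting fixed costs: EBIT = £13,319,033.00 − £6,621,600 = £6,697,433.00.
Degree of operating leverage = £13,319,033.00 / £6,697,433.00 = 1.9887.

1.99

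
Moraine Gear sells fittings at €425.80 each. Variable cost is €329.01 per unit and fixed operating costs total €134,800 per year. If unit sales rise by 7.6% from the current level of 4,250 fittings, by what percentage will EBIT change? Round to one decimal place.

+11.3%

Contribution at this volume is 4,250 × €96.79 = €411,357.50.
Subtracting fixed costs: EBIT = €411,357.50 − €134,800 = €276,557.50.
So DOL = total CM / EBIT = €411,357.50 / €276,557.50 = 1.4874.
Operating income changes by 1.4874 × +7.6% = +11.3%.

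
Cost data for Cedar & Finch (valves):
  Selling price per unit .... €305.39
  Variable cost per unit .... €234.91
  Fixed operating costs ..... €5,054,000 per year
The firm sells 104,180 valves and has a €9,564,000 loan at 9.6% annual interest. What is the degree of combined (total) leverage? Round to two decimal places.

Contribution at this volume is 104,180 × €70.48 = €7,342,606.40.
EBIT = €7,342,606.40 − €5,054,000 = €2,288,606.40. Interest = €918,144.00, so EBIT − I = €1,370,462.40.
Degree of total leverage = total CM / (EBIT − interest) = €7,342,606.40 / €1,370,462.40 = 5.3578.

5.36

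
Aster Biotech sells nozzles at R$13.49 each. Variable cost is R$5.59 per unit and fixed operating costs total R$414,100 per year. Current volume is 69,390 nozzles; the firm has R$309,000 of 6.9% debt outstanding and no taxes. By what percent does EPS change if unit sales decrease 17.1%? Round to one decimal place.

-83.1%

Contribution at this volume is 69,390 × R$7.90 = R$548,181.00.
Operating income = contribution − fixed costs = R$548,181.00 − R$414,100 = R$134,081.00.
Interest = R$21,321.00, so EBIT − I = R$112,760.00.
Degree of combined leverage = contribution ÷ (EBIT − I) = R$548,181.00 ÷ R$112,760.00 = 4.8615.
EPS therefore changes by 4.8615 × (-17.1%) = -83.1%.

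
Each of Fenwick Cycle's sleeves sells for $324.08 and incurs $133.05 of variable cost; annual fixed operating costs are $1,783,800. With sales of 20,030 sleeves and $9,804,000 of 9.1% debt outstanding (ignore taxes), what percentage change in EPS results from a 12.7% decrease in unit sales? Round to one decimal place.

Contribution at this volume is 20,030 × $191.03 = $3,826,330.90.
EBIT = $3,826,330.90 − $1,783,800 = $2,042,530.90.
Interest = $892,164.00, so EBIT − I = $1,150,366.90.
Degree of combined leverage = contribution ÷ (EBIT − I) = $3,826,330.90 ÷ $1,150,366.90 = 3.3262.
EPS therefore changes by 3.3262 × (-12.7%) = -42.2%.

-42.2%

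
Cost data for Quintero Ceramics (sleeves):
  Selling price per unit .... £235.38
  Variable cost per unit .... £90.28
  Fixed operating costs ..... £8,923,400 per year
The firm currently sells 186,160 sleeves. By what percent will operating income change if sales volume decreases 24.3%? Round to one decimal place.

Total contribution margin = 186,160 × £145.10 = £27,011,816.00.
Operating income = contribution − fixed costs = £27,011,816.00 − £8,923,400 = £18,088,416.00.
So DOL = total CM / EBIT = £27,011,816.00 / £18,088,416.00 = 1.4933.
Operating income changes by 1.4933 × -24.3% = -36.3%.

-36.3%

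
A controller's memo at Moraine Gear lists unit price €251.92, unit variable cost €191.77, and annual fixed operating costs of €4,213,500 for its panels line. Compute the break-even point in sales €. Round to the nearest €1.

CM per unit = €251.92 − €191.77 = €60.15; CM ratio = €60.15 / €251.92 = 0.2388.
Break-even sales = FC ÷ CM ratio = €4,213,500 × €251.92 / €60.15 = €17,646,965.

€17,646,965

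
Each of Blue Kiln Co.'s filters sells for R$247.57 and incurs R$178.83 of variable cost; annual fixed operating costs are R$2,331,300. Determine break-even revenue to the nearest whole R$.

Contribution margin per unit = R$247.57 − R$178.83 = R$68.74, a CM ratio of R$68.74 ÷ R$247.57 = 0.2777.
Break-even revenue = fixed costs × price ÷ CM = R$2,331,300 × R$247.57 ÷ R$68.74 = R$8,396,275.

R$8,396,275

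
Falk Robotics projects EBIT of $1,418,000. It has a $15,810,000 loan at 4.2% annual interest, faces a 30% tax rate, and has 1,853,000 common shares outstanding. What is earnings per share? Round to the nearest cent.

$0.28

Pre-tax income = $1,418,000 − $664,020.00 = $753,980.00.
Net income = $753,980.00 × (1 − 0.30) = $527,786.00.
EPS = $527,786.00 ÷ 1,853,000 = $0.28.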